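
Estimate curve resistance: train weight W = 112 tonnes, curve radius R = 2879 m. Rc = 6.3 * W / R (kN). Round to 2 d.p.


Rc = 6.3 * W / R
Rc = 6.3 * 112 / 2879
Rc = 705.6 / 2879
Rc = 0.25 kN

0.25


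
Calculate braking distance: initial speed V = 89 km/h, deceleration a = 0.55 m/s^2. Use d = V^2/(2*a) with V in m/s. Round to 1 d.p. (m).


Convert speed: V = 89 / 3.6 = 24.7222 m/s
V^2 = 611.1883
d = 611.1883 / (2 * 0.55)
d = 611.1883 / 1.1
d = 555.6 m

555.6


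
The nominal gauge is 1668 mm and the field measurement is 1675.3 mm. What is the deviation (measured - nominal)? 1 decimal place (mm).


Deviation = measured - nominal
Deviation = 1675.3 - 1668
Deviation = 7.3 mm

7.3


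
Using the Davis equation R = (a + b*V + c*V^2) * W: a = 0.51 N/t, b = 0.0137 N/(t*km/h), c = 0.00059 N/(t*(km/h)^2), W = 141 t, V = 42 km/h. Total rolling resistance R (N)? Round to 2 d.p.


b*V = 0.0137 * 42 = 0.5754
c*V^2 = 0.00059 * 1764 = 1.04076
R_per_t = 0.51 + 0.5754 + 1.04076 = 2.12616 N/t
R_total = 2.12616 * 141 = 299.79 N

299.79


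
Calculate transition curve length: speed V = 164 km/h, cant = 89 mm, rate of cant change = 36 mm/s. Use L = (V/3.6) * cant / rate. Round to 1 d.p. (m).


Convert speed: V = 164 / 3.6 = 45.5556 m/s
L = 45.5556 * 89 / 36
L = 4054.4444 / 36
L = 112.6 m

112.6


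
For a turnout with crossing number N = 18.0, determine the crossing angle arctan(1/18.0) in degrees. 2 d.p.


1/N = 1/18.0 = 0.055556
angle = arctan(0.055556) = 0.055499 rad
angle = 0.055499 * 180/pi = 3.18 degrees

3.18


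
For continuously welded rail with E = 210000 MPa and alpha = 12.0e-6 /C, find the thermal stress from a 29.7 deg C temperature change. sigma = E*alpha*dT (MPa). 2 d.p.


sigma = E * alpha * dT
sigma = 210000 * 12.0e-6 * 29.7
sigma = 2.52 * 29.7
sigma = 74.84 MPa

74.84


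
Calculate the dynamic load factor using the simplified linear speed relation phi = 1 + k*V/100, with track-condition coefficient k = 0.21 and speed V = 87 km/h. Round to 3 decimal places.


phi = 1 + k * V / 100
phi = 1 + 0.21 * 87 / 100
phi = 1 + 0.1827
phi = 1.183

1.183


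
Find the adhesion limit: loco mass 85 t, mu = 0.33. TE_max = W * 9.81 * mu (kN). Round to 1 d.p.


TE_max = W * g * mu
TE_max = 85 * 9.81 * 0.33
TE_max = 833.85 * 0.33
TE_max = 275.2 kN

275.2


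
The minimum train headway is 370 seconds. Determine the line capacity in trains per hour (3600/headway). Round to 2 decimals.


Capacity = 3600 / headway
Capacity = 3600 / 370
Capacity = 9.73 trains/hour

9.73


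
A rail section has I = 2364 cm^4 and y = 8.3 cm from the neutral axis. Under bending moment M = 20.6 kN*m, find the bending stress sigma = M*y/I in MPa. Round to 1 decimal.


Convert units:
M = 20.6 kN*m = 20600000 N*mm
y = 8.3 cm = 83 mm
I = 2364 cm^4 = 23640000 mm^4
sigma = 20600000 * 83 / 23640000
sigma = 72.3 MPa

72.3


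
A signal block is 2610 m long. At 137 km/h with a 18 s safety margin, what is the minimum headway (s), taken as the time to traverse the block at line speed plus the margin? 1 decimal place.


V = 137 / 3.6 = 38.0556 m/s
Block traversal time = 2610 / 38.0556 = 68.5839 s
Headway = 68.5839 + 18
Headway = 86.6 s

86.6


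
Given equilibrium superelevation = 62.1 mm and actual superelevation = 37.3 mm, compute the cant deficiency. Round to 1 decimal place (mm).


Cant deficiency = equilibrium cant - actual cant
CD = 62.1 - 37.3
CD = 24.8 mm

24.8


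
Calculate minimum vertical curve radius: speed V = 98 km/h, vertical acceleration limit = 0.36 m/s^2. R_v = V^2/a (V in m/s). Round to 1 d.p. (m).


Convert speed: V = 98 / 3.6 = 27.2222 m/s
V^2 = 741.0494 m^2/s^2
R_v = 741.0494 / 0.36
R_v = 2058.5 m

2058.5


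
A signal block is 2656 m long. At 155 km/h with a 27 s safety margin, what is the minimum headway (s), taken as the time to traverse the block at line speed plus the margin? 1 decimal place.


V = 155 / 3.6 = 43.0556 m/s
Block traversal time = 2656 / 43.0556 = 61.6877 s
Headway = 61.6877 + 27
Headway = 88.7 s

88.7


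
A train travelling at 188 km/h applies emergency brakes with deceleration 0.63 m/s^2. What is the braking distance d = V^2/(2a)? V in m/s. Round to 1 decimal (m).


Convert speed: V = 188 / 3.6 = 52.2222 m/s
V^2 = 2727.1605
d = 2727.1605 / (2 * 0.63)
d = 2727.1605 / 1.26
d = 2164.4 m

2164.4


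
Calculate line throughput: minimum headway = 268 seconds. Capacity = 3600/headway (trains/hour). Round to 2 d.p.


Capacity = 3600 / headway
Capacity = 3600 / 268
Capacity = 13.43 trains/hour

13.43


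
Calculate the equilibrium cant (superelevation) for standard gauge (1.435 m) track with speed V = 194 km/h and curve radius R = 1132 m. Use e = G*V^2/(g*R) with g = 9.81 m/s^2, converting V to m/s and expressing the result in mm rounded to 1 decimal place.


Convert speed: V = 194 / 3.6 = 53.8889 m/s
Apply formula: e = 1.435 * 53.8889^2 / (9.81 * 1132)
e = 1.435 * 2904.0123 / 11104.92
e = 0.375262 m = 375.3 mm

375.3


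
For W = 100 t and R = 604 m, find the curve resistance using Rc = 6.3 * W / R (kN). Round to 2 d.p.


Rc = 6.3 * W / R
Rc = 6.3 * 100 / 604
Rc = 630.0 / 604
Rc = 1.04 kN

1.04


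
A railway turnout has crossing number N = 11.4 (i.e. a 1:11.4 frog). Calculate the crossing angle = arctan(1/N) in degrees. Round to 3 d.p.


1/N = 1/11.4 = 0.087719
angle = arctan(0.087719) = 0.087495 rad
angle = 0.087495 * 180/pi = 5.013 degrees

5.013


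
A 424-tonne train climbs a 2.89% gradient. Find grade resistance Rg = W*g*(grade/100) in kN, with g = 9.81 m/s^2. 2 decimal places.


Rg = W * 9.81 * grade / 100
Rg = 424 * 9.81 * 2.89 / 100
Rg = 4159.44 * 0.0289
Rg = 120.21 kN

120.21


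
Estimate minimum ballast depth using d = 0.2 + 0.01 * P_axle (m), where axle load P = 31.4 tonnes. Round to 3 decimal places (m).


d = 0.2 + 0.01 * 31.4
d = 0.2 + 0.314
d = 0.514 m

0.514


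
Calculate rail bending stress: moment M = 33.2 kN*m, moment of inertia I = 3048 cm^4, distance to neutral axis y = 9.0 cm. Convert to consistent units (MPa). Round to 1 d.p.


Convert units:
M = 33.2 kN*m = 33200000 N*mm
y = 9.0 cm = 90 mm
I = 3048 cm^4 = 30480000 mm^4
sigma = 33200000 * 90 / 30480000
sigma = 98.0 MPa

98.0


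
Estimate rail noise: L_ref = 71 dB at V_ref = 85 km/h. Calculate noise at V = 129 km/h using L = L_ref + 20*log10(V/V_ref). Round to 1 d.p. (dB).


V/V_ref = 129 / 85 = 1.517647
log10(1.517647) = 0.181171
20 * 0.181171 = 3.6234
L = 71 + 3.6234 = 74.6 dB

74.6


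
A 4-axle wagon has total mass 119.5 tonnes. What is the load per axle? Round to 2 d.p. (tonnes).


Load per axle = total weight / number of axles
Load = 119.5 / 4
Load = 29.88 tonnes

29.88


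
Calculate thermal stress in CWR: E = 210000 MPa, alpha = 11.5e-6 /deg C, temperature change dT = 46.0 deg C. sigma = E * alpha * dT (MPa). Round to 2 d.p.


sigma = E * alpha * dT
sigma = 210000 * 11.5e-6 * 46.0
sigma = 2.415 * 46.0
sigma = 111.09 MPa

111.09


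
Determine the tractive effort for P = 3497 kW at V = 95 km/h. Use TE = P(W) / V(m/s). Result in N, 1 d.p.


Convert: P = 3497 kW = 3497000 W
V = 95 / 3.6 = 26.3889 m/s
TE = 3497000 / 26.3889
TE = 132517.9 N

132517.9


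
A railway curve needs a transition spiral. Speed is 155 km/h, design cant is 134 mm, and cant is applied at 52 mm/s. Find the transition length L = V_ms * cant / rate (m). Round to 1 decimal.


Convert speed: V = 155 / 3.6 = 43.0556 m/s
L = 43.0556 * 134 / 52
L = 5769.4444 / 52
L = 111.0 m

111.0


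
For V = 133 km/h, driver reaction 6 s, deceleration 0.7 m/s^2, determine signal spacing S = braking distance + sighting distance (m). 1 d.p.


V = 133 / 3.6 = 36.9444 m/s
Braking distance = 36.9444^2 / (2*0.7) = 974.9228 m
Sighting distance = 36.9444 * 6 = 221.6667 m
S = 974.9228 + 221.6667 = 1196.6 m

1196.6


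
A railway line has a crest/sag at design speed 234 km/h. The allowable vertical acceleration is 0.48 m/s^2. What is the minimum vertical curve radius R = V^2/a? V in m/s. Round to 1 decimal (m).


Convert speed: V = 234 / 3.6 = 65.0 m/s
V^2 = 4225.0 m^2/s^2
R_v = 4225.0 / 0.48
R_v = 8802.1 m

8802.1


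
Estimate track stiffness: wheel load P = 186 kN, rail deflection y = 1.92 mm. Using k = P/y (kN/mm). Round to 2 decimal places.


Track stiffness k = P / y
k = 186 / 1.92
k = 96.88 kN/mm

96.88


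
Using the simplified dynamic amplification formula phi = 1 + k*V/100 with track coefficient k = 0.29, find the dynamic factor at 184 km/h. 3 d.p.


phi = 1 + k * V / 100
phi = 1 + 0.29 * 184 / 100
phi = 1 + 0.5336
phi = 1.534

1.534


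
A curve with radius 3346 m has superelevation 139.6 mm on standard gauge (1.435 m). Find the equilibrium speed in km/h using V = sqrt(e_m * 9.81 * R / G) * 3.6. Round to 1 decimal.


Convert cant: e = 139.6 mm = 0.1396 m
V_ms = sqrt(0.1396 * 9.81 * 3346 / 1.435)
V_ms = sqrt(3193.21721) = 56.5086 m/s
V = 56.5086 * 3.6 = 203.4 km/h

203.4


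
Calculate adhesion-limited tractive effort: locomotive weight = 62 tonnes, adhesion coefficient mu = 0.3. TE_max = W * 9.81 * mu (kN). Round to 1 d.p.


TE_max = W * g * mu
TE_max = 62 * 9.81 * 0.3
TE_max = 608.22 * 0.3
TE_max = 182.5 kN

182.5


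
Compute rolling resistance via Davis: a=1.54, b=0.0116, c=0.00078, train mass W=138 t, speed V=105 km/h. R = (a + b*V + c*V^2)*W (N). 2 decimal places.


b*V = 0.0116 * 105 = 1.218
c*V^2 = 0.00078 * 11025 = 8.5995
R_per_t = 1.54 + 1.218 + 8.5995 = 11.3575 N/t
R_total = 11.3575 * 138 = 1567.34 N

1567.34


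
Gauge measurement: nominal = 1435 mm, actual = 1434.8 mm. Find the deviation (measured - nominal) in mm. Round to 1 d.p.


Deviation = measured - nominal
Deviation = 1434.8 - 1435
Deviation = -0.2 mm

-0.2


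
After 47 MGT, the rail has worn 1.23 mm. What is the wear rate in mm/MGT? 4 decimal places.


Wear rate = total wear / cumulative tonnage
Rate = 1.23 / 47
Rate = 0.0262 mm/MGT

0.0262


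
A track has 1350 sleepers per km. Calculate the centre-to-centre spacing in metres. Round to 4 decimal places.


Spacing = 1000 m / number of sleepers
Spacing = 1000 / 1350
Spacing = 0.7407 m

0.7407


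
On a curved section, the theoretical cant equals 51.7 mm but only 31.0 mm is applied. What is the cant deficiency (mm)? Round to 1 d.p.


Cant deficiency = equilibrium cant - actual cant
CD = 51.7 - 31.0
CD = 20.7 mm

20.7


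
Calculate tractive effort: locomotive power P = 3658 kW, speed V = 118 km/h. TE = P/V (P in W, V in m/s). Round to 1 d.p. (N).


Convert: P = 3658 kW = 3658000 W
V = 118 / 3.6 = 32.7778 m/s
TE = 3658000 / 32.7778
TE = 111600.0 N

111600.0


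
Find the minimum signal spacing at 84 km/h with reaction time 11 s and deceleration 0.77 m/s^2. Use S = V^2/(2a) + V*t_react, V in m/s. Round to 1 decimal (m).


V = 84 / 3.6 = 23.3333 m/s
Braking distance = 23.3333^2 / (2*0.77) = 353.5354 m
Sighting distance = 23.3333 * 11 = 256.6667 m
S = 353.5354 + 256.6667 = 610.2 m

610.2


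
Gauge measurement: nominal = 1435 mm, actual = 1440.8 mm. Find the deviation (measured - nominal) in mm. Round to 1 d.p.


Deviation = measured - nominal
Deviation = 1440.8 - 1435
Deviation = 5.8 mm

5.8


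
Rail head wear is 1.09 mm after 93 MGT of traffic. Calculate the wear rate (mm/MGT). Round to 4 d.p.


Wear rate = total wear / cumulative tonnage
Rate = 1.09 / 93
Rate = 0.0117 mm/MGT

0.0117


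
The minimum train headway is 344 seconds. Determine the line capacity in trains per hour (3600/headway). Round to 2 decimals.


Capacity = 3600 / headway
Capacity = 3600 / 344
Capacity = 10.47 trains/hour

10.47


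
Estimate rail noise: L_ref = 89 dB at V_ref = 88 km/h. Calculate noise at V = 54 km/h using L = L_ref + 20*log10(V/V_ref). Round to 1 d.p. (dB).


V/V_ref = 54 / 88 = 0.613636
log10(0.613636) = -0.212089
20 * -0.212089 = -4.2418
L = 89 + -4.2418 = 84.8 dB

84.8


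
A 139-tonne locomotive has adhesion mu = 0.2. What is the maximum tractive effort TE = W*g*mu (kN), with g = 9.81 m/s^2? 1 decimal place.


TE_max = W * g * mu
TE_max = 139 * 9.81 * 0.2
TE_max = 1363.59 * 0.2
TE_max = 272.7 kN

272.7


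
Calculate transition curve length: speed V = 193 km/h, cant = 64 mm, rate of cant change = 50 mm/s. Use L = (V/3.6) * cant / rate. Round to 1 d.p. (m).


Convert speed: V = 193 / 3.6 = 53.6111 m/s
L = 53.6111 * 64 / 50
L = 3431.1111 / 50
L = 68.6 m

68.6


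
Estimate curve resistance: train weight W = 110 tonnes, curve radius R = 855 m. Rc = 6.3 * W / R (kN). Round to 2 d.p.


Rc = 6.3 * W / R
Rc = 6.3 * 110 / 855
Rc = 693.0 / 855
Rc = 0.81 kN

0.81


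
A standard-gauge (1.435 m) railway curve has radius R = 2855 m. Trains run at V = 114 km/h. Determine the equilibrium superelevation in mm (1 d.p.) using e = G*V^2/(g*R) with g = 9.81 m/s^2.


Convert speed: V = 114 / 3.6 = 31.6667 m/s
Apply formula: e = 1.435 * 31.6667^2 / (9.81 * 2855)
e = 1.435 * 1002.7778 / 28007.55
e = 0.051379 m = 51.4 mm

51.4


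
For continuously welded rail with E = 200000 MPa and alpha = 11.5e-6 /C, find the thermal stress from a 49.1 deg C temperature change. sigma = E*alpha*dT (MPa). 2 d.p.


sigma = E * alpha * dT
sigma = 200000 * 11.5e-6 * 49.1
sigma = 2.3 * 49.1
sigma = 112.93 MPa

112.93


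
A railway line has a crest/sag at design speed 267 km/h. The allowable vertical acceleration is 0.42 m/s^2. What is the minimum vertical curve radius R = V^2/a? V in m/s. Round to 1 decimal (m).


Convert speed: V = 267 / 3.6 = 74.1667 m/s
V^2 = 5500.6944 m^2/s^2
R_v = 5500.6944 / 0.42
R_v = 13096.9 m

13096.9


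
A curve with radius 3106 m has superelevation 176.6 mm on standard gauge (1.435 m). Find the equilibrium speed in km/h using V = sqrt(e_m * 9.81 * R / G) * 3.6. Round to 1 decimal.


Convert cant: e = 176.6 mm = 0.1766 m
V_ms = sqrt(0.1766 * 9.81 * 3106 / 1.435)
V_ms = sqrt(3749.809948) = 61.2357 m/s
V = 61.2357 * 3.6 = 220.4 km/h

220.4


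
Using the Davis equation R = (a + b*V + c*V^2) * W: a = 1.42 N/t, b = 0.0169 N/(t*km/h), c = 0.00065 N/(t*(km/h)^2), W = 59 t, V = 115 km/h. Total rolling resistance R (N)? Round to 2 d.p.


b*V = 0.0169 * 115 = 1.9435
c*V^2 = 0.00065 * 13225 = 8.59625
R_per_t = 1.42 + 1.9435 + 8.59625 = 11.95975 N/t
R_total = 11.95975 * 59 = 705.63 N

705.63


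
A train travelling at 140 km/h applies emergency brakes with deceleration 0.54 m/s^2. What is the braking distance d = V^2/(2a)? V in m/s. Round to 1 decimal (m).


Convert speed: V = 140 / 3.6 = 38.8889 m/s
V^2 = 1512.3457
d = 1512.3457 / (2 * 0.54)
d = 1512.3457 / 1.08
d = 1400.3 m

1400.3


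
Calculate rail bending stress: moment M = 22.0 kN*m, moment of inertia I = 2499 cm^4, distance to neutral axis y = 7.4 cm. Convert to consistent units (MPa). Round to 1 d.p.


Convert units:
M = 22.0 kN*m = 22000000 N*mm
y = 7.4 cm = 74 mm
I = 2499 cm^4 = 24990000 mm^4
sigma = 22000000 * 74 / 24990000
sigma = 65.1 MPa

65.1


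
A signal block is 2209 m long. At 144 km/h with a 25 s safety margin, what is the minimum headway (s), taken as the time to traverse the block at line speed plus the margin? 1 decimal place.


V = 144 / 3.6 = 40.0 m/s
Block traversal time = 2209 / 40.0 = 55.225 s
Headway = 55.225 + 25
Headway = 80.2 s

80.2


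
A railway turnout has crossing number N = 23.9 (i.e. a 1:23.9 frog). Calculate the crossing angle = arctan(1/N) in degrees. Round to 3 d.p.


1/N = 1/23.9 = 0.041841
angle = arctan(0.041841) = 0.041817 rad
angle = 0.041817 * 180/pi = 2.396 degrees

2.396


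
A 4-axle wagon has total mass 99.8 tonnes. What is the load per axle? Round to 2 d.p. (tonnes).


Load per axle = total weight / number of axles
Load = 99.8 / 4
Load = 24.95 tonnes

24.95


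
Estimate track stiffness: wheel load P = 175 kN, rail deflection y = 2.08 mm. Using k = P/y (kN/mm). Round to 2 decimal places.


Track stiffness k = P / y
k = 175 / 2.08
k = 84.13 kN/mm

84.13


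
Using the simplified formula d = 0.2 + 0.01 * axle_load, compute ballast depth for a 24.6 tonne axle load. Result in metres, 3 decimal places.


d = 0.2 + 0.01 * 24.6
d = 0.2 + 0.246
d = 0.446 m

0.446


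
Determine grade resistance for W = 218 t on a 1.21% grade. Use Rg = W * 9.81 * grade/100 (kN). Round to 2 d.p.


Rg = W * 9.81 * grade / 100
Rg = 218 * 9.81 * 1.21 / 100
Rg = 2138.58 * 0.0121
Rg = 25.88 kN

25.88


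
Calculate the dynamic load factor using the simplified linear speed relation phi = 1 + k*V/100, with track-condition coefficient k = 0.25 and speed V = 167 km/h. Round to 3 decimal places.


phi = 1 + k * V / 100
phi = 1 + 0.25 * 167 / 100
phi = 1 + 0.4175
phi = 1.418

1.418


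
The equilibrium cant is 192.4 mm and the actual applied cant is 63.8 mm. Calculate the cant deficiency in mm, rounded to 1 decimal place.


Cant deficiency = equilibrium cant - actual cant
CD = 192.4 - 63.8
CD = 128.6 mm

128.6


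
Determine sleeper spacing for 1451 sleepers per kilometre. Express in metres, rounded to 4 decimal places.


Spacing = 1000 m / number of sleepers
Spacing = 1000 / 1451
Spacing = 0.6892 m

0.6892


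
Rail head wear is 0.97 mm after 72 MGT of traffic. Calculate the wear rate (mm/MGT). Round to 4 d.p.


Wear rate = total wear / cumulative tonnage
Rate = 0.97 / 72
Rate = 0.0135 mm/MGT

0.0135


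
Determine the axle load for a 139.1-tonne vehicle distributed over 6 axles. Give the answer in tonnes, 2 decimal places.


Load per axle = total weight / number of axles
Load = 139.1 / 6
Load = 23.18 tonnes

23.18


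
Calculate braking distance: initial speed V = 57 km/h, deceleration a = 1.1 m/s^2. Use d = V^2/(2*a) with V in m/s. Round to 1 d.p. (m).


Convert speed: V = 57 / 3.6 = 15.8333 m/s
V^2 = 250.6944
d = 250.6944 / (2 * 1.1)
d = 250.6944 / 2.2
d = 114.0 m

114.0


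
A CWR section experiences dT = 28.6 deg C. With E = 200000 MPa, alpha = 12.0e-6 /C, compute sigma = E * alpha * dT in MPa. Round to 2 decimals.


sigma = E * alpha * dT
sigma = 200000 * 12.0e-6 * 28.6
sigma = 2.4 * 28.6
sigma = 68.64 MPa

68.64


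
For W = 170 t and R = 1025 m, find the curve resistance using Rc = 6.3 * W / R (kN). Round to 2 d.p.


Rc = 6.3 * W / R
Rc = 6.3 * 170 / 1025
Rc = 1071.0 / 1025
Rc = 1.04 kN

1.04


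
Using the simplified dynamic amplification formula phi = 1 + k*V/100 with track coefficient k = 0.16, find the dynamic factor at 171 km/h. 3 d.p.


phi = 1 + k * V / 100
phi = 1 + 0.16 * 171 / 100
phi = 1 + 0.2736
phi = 1.274

1.274


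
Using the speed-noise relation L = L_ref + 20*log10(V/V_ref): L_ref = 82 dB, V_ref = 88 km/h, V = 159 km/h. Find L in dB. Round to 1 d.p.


V/V_ref = 159 / 88 = 1.806818
log10(1.806818) = 0.256914
20 * 0.256914 = 5.1383
L = 82 + 5.1383 = 87.1 dB

87.1


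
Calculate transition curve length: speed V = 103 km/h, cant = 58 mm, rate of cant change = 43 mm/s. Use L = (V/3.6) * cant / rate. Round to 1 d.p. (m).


Convert speed: V = 103 / 3.6 = 28.6111 m/s
L = 28.6111 * 58 / 43
L = 1659.4444 / 43
L = 38.6 m

38.6


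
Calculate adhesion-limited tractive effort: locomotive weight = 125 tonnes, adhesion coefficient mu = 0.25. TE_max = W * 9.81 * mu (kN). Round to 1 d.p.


TE_max = W * g * mu
TE_max = 125 * 9.81 * 0.25
TE_max = 1226.25 * 0.25
TE_max = 306.6 kN

306.6


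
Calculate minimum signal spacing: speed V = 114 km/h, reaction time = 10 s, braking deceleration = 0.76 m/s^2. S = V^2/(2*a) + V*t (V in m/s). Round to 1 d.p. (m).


V = 114 / 3.6 = 31.6667 m/s
Braking distance = 31.6667^2 / (2*0.76) = 659.7222 m
Sighting distance = 31.6667 * 10 = 316.6667 m
S = 659.7222 + 316.6667 = 976.4 m

976.4


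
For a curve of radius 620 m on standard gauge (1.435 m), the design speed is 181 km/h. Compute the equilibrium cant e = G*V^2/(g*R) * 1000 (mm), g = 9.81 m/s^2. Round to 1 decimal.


Convert speed: V = 181 / 3.6 = 50.2778 m/s
Apply formula: e = 1.435 * 50.2778^2 / (9.81 * 620)
e = 1.435 * 2527.8549 / 6082.2
e = 0.596408 m = 596.4 mm

596.4


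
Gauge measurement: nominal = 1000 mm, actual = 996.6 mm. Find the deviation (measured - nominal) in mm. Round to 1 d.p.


Deviation = measured - nominal
Deviation = 996.6 - 1000
Deviation = -3.4 mm

-3.4


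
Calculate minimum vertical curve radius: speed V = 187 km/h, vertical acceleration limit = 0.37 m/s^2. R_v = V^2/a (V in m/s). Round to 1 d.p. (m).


Convert speed: V = 187 / 3.6 = 51.9444 m/s
V^2 = 2698.2253 m^2/s^2
R_v = 2698.2253 / 0.37
R_v = 7292.5 m

7292.5


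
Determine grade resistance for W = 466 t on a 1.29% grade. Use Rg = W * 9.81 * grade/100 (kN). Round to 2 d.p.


Rg = W * 9.81 * grade / 100
Rg = 466 * 9.81 * 1.29 / 100
Rg = 4571.46 * 0.0129
Rg = 58.97 kN

58.97


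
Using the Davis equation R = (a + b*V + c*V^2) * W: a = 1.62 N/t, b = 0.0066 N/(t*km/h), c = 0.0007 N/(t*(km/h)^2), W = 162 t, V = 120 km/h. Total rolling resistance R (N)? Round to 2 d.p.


b*V = 0.0066 * 120 = 0.792
c*V^2 = 0.0007 * 14400 = 10.08
R_per_t = 1.62 + 0.792 + 10.08 = 12.492 N/t
R_total = 12.492 * 162 = 2023.70 N

2023.70


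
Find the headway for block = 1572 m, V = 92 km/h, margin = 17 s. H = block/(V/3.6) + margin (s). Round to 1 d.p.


V = 92 / 3.6 = 25.5556 m/s
Block traversal time = 1572 / 25.5556 = 61.513 s
Headway = 61.513 + 17
Headway = 78.5 s

78.5


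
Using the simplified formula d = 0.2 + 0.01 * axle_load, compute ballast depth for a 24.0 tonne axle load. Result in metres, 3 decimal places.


d = 0.2 + 0.01 * 24.0
d = 0.2 + 0.24
d = 0.440 m

0.440


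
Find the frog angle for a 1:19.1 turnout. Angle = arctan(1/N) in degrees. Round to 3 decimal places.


1/N = 1/19.1 = 0.052356
angle = arctan(0.052356) = 0.052308 rad
angle = 0.052308 * 180/pi = 2.997 degrees

2.997


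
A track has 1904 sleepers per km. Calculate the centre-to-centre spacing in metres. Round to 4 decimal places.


Spacing = 1000 m / number of sleepers
Spacing = 1000 / 1904
Spacing = 0.5252 m

0.5252


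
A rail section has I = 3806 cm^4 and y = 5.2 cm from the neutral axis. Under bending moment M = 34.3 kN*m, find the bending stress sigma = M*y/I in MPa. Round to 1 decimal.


Convert units:
M = 34.3 kN*m = 34300000 N*mm
y = 5.2 cm = 52 mm
I = 3806 cm^4 = 38060000 mm^4
sigma = 34300000 * 52 / 38060000
sigma = 46.9 MPa

46.9


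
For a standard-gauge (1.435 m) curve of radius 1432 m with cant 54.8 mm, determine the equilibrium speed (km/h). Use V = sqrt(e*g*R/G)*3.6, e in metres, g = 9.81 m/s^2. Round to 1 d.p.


Convert cant: e = 54.8 mm = 0.0548 m
V_ms = sqrt(0.0548 * 9.81 * 1432 / 1.435)
V_ms = sqrt(536.464123) = 23.1617 m/s
V = 23.1617 * 3.6 = 83.4 km/h

83.4


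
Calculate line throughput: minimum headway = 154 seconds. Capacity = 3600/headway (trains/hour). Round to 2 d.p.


Capacity = 3600 / headway
Capacity = 3600 / 154
Capacity = 23.38 trains/hour

23.38


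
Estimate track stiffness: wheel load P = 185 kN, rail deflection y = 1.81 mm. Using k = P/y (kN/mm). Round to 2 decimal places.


Track stiffness k = P / y
k = 185 / 1.81
k = 102.21 kN/mm

102.21


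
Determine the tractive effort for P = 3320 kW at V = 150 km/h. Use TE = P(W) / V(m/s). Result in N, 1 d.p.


Convert: P = 3320 kW = 3320000 W
V = 150 / 3.6 = 41.6667 m/s
TE = 3320000 / 41.6667
TE = 79680.0 N

79680.0


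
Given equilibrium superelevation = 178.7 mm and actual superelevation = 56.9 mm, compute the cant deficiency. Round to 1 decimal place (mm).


Cant deficiency = equilibrium cant - actual cant
CD = 178.7 - 56.9
CD = 121.8 mm

121.8


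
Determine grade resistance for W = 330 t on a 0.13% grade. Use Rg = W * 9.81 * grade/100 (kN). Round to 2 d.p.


Rg = W * 9.81 * grade / 100
Rg = 330 * 9.81 * 0.13 / 100
Rg = 3237.3 * 0.0013
Rg = 4.21 kN

4.21


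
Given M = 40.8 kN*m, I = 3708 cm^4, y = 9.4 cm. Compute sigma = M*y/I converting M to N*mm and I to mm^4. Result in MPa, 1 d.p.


Convert units:
M = 40.8 kN*m = 40800000 N*mm
y = 9.4 cm = 94 mm
I = 3708 cm^4 = 37080000 mm^4
sigma = 40800000 * 94 / 37080000
sigma = 103.4 MPa

103.4


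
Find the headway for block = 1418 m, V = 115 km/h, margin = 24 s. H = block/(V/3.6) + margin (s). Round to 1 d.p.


V = 115 / 3.6 = 31.9444 m/s
Block traversal time = 1418 / 31.9444 = 44.3896 s
Headway = 44.3896 + 24
Headway = 68.4 s

68.4


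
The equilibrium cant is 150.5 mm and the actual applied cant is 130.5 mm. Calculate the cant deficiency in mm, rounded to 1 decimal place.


Cant deficiency = equilibrium cant - actual cant
CD = 150.5 - 130.5
CD = 20.0 mm

20.0


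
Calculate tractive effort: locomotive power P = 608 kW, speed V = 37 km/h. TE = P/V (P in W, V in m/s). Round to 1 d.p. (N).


Convert: P = 608 kW = 608000 W
V = 37 / 3.6 = 10.2778 m/s
TE = 608000 / 10.2778
TE = 59156.8 N

59156.8


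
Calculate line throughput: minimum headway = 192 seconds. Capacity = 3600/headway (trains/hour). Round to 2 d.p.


Capacity = 3600 / headway
Capacity = 3600 / 192
Capacity = 18.75 trains/hour

18.75


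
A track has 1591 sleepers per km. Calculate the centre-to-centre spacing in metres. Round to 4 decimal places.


Spacing = 1000 m / number of sleepers
Spacing = 1000 / 1591
Spacing = 0.6285 m

0.6285


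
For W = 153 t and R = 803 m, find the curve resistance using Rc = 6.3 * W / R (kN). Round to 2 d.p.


Rc = 6.3 * W / R
Rc = 6.3 * 153 / 803
Rc = 963.9 / 803
Rc = 1.20 kN

1.20


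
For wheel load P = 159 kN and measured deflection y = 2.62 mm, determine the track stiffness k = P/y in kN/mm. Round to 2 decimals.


Track stiffness k = P / y
k = 159 / 2.62
k = 60.69 kN/mm

60.69


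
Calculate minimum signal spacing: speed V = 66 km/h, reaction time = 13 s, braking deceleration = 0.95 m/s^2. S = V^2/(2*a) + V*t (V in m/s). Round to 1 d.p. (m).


V = 66 / 3.6 = 18.3333 m/s
Braking distance = 18.3333^2 / (2*0.95) = 176.9006 m
Sighting distance = 18.3333 * 13 = 238.3333 m
S = 176.9006 + 238.3333 = 415.2 m

415.2


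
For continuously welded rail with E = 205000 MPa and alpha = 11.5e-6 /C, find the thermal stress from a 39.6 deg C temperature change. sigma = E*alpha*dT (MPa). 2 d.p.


sigma = E * alpha * dT
sigma = 205000 * 11.5e-6 * 39.6
sigma = 2.3575 * 39.6
sigma = 93.36 MPa

93.36


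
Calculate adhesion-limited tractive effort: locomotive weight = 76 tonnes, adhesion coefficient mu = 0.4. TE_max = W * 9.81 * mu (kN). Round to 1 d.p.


TE_max = W * g * mu
TE_max = 76 * 9.81 * 0.4
TE_max = 745.56 * 0.4
TE_max = 298.2 kN

298.2


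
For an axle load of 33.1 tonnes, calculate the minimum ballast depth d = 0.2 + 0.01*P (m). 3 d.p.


d = 0.2 + 0.01 * 33.1
d = 0.2 + 0.331
d = 0.531 m

0.531


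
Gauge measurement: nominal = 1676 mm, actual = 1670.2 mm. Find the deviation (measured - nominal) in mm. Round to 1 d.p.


Deviation = measured - nominal
Deviation = 1670.2 - 1676
Deviation = -5.8 mm

-5.8


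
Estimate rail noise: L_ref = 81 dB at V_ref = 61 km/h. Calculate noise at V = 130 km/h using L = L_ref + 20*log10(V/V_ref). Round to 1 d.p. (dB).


V/V_ref = 130 / 61 = 2.131148
log10(2.131148) = 0.328614
20 * 0.328614 = 6.5723
L = 81 + 6.5723 = 87.6 dB

87.6


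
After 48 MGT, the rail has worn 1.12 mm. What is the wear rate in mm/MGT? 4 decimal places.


Wear rate = total wear / cumulative tonnage
Rate = 1.12 / 48
Rate = 0.0233 mm/MGT

0.0233


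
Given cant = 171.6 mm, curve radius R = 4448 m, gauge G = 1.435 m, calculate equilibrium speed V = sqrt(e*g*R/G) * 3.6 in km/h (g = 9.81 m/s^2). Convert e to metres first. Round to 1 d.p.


Convert cant: e = 171.6 mm = 0.1716 m
V_ms = sqrt(0.1716 * 9.81 * 4448 / 1.435)
V_ms = sqrt(5217.941051) = 72.2353 m/s
V = 72.2353 * 3.6 = 260.0 km/h

260.0


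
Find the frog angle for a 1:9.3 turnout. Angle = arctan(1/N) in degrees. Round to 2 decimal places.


1/N = 1/9.3 = 0.107527
angle = arctan(0.107527) = 0.107115 rad
angle = 0.107115 * 180/pi = 6.14 degrees

6.14


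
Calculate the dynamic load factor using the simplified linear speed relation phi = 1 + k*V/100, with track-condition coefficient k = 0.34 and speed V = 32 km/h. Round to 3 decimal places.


phi = 1 + k * V / 100
phi = 1 + 0.34 * 32 / 100
phi = 1 + 0.1088
phi = 1.109

1.109


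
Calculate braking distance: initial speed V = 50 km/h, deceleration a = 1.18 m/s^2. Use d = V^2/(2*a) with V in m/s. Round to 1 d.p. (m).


Convert speed: V = 50 / 3.6 = 13.8889 m/s
V^2 = 192.9012
d = 192.9012 / (2 * 1.18)
d = 192.9012 / 2.36
d = 81.7 m

81.7


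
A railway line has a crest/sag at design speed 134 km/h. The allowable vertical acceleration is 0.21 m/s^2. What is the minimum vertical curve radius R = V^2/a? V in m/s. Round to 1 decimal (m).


Convert speed: V = 134 / 3.6 = 37.2222 m/s
V^2 = 1385.4938 m^2/s^2
R_v = 1385.4938 / 0.21
R_v = 6597.6 m

6597.6


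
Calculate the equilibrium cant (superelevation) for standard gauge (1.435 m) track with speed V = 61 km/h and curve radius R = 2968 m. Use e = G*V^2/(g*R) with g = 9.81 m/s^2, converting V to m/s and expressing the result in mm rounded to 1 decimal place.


Convert speed: V = 61 / 3.6 = 16.9444 m/s
Apply formula: e = 1.435 * 16.9444^2 / (9.81 * 2968)
e = 1.435 * 287.1142 / 29116.08
e = 0.014151 m = 14.2 mm

14.2


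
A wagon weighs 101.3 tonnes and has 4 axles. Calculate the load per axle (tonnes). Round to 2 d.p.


Load per axle = total weight / number of axles
Load = 101.3 / 4
Load = 25.33 tonnes

25.33


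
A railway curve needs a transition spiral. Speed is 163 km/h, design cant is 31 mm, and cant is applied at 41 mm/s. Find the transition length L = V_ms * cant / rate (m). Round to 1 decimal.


Convert speed: V = 163 / 3.6 = 45.2778 m/s
L = 45.2778 * 31 / 41
L = 1403.6111 / 41
L = 34.2 m

34.2


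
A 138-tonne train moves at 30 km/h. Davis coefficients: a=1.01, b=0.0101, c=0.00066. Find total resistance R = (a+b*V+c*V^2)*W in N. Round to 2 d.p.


b*V = 0.0101 * 30 = 0.303
c*V^2 = 0.00066 * 900 = 0.594
R_per_t = 1.01 + 0.303 + 0.594 = 1.907 N/t
R_total = 1.907 * 138 = 263.17 N

263.17


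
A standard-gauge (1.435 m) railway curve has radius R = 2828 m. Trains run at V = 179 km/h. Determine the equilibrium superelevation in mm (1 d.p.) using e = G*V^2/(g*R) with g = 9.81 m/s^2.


Convert speed: V = 179 / 3.6 = 49.7222 m/s
Apply formula: e = 1.435 * 49.7222^2 / (9.81 * 2828)
e = 1.435 * 2472.2994 / 27742.68
e = 0.127881 m = 127.9 mm

127.9


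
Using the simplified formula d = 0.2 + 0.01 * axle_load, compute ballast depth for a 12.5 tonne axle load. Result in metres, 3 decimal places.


d = 0.2 + 0.01 * 12.5
d = 0.2 + 0.125
d = 0.325 m

0.325


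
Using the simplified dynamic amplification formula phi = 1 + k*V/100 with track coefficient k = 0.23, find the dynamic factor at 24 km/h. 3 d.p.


phi = 1 + k * V / 100
phi = 1 + 0.23 * 24 / 100
phi = 1 + 0.0552
phi = 1.055

1.055


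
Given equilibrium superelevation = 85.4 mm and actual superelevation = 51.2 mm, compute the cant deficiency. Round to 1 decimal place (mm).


Cant deficiency = equilibrium cant - actual cant
CD = 85.4 - 51.2
CD = 34.2 mm

34.2


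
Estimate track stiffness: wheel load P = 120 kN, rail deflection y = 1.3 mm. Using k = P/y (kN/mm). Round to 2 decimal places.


Track stiffness k = P / y
k = 120 / 1.3
k = 92.31 kN/mm

92.31


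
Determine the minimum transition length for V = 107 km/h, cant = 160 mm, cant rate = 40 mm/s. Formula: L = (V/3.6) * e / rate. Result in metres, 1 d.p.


Convert speed: V = 107 / 3.6 = 29.7222 m/s
L = 29.7222 * 160 / 40
L = 4755.5556 / 40
L = 118.9 m

118.9


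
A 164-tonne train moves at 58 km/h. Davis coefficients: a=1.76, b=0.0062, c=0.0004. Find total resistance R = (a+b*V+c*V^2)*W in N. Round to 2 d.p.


b*V = 0.0062 * 58 = 0.3596
c*V^2 = 0.0004 * 3364 = 1.3456
R_per_t = 1.76 + 0.3596 + 1.3456 = 3.4652 N/t
R_total = 3.4652 * 164 = 568.29 N

568.29


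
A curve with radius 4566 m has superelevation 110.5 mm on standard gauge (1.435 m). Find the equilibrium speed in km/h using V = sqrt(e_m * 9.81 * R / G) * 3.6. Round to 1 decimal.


Convert cant: e = 110.5 mm = 0.1105 m
V_ms = sqrt(0.1105 * 9.81 * 4566 / 1.435)
V_ms = sqrt(3449.175491) = 58.7297 m/s
V = 58.7297 * 3.6 = 211.4 km/h

211.4


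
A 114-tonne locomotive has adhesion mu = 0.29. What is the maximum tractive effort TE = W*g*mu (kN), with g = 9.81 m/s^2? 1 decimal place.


TE_max = W * g * mu
TE_max = 114 * 9.81 * 0.29
TE_max = 1118.34 * 0.29
TE_max = 324.3 kN

324.3


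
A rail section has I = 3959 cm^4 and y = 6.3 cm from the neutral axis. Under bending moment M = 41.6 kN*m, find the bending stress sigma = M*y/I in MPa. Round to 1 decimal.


Convert units:
M = 41.6 kN*m = 41600000 N*mm
y = 6.3 cm = 63 mm
I = 3959 cm^4 = 39590000 mm^4
sigma = 41600000 * 63 / 39590000
sigma = 66.2 MPa

66.2


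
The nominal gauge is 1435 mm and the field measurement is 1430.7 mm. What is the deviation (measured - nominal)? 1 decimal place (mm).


Deviation = measured - nominal
Deviation = 1430.7 - 1435
Deviation = -4.3 mm

-4.3


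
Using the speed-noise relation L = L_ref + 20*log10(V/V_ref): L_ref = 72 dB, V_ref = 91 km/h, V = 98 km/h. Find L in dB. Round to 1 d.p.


V/V_ref = 98 / 91 = 1.076923
log10(1.076923) = 0.032185
20 * 0.032185 = 0.6437
L = 72 + 0.6437 = 72.6 dB

72.6


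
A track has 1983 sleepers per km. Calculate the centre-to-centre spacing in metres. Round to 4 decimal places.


Spacing = 1000 m / number of sleepers
Spacing = 1000 / 1983
Spacing = 0.5043 m

0.5043


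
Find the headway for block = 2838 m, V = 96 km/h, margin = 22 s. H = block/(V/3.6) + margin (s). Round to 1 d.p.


V = 96 / 3.6 = 26.6667 m/s
Block traversal time = 2838 / 26.6667 = 106.425 s
Headway = 106.425 + 22
Headway = 128.4 s

128.4


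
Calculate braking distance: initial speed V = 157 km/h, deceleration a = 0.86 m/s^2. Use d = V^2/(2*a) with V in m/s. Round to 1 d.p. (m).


Convert speed: V = 157 / 3.6 = 43.6111 m/s
V^2 = 1901.929
d = 1901.929 / (2 * 0.86)
d = 1901.929 / 1.72
d = 1105.8 m

1105.8


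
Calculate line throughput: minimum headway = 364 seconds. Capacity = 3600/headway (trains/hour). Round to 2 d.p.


Capacity = 3600 / headway
Capacity = 3600 / 364
Capacity = 9.89 trains/hour

9.89


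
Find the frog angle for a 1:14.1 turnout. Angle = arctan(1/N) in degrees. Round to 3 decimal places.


1/N = 1/14.1 = 0.070922
angle = arctan(0.070922) = 0.070803 rad
angle = 0.070803 * 180/pi = 4.057 degrees

4.057


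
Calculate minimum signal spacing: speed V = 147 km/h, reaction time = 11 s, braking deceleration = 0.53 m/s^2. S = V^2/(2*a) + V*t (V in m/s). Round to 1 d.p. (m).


V = 147 / 3.6 = 40.8333 m/s
Braking distance = 40.8333^2 / (2*0.53) = 1572.9822 m
Sighting distance = 40.8333 * 11 = 449.1667 m
S = 1572.9822 + 449.1667 = 2022.1 m

2022.1


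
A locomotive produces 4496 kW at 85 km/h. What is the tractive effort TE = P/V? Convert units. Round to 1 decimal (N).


Convert: P = 4496 kW = 4496000 W
V = 85 / 3.6 = 23.6111 m/s
TE = 4496000 / 23.6111
TE = 190418.8 N

190418.8


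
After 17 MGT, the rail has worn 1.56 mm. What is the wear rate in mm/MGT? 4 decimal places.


Wear rate = total wear / cumulative tonnage
Rate = 1.56 / 17
Rate = 0.0918 mm/MGT

0.0918


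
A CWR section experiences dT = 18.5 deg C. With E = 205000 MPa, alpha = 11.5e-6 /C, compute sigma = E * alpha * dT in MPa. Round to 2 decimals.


sigma = E * alpha * dT
sigma = 205000 * 11.5e-6 * 18.5
sigma = 2.3575 * 18.5
sigma = 43.61 MPa

43.61


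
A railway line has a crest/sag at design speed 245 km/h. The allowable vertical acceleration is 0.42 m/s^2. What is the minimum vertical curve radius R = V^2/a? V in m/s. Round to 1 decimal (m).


Convert speed: V = 245 / 3.6 = 68.0556 m/s
V^2 = 4631.5586 m^2/s^2
R_v = 4631.5586 / 0.42
R_v = 11027.5 m

11027.5


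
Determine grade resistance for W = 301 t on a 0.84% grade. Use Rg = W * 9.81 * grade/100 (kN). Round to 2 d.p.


Rg = W * 9.81 * grade / 100
Rg = 301 * 9.81 * 0.84 / 100
Rg = 2952.81 * 0.0084
Rg = 24.80 kN

24.80


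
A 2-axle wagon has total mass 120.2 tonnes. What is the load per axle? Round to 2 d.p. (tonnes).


Load per axle = total weight / number of axles
Load = 120.2 / 2
Load = 60.10 tonnes

60.10


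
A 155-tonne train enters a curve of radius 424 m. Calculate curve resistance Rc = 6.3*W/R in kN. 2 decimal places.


Rc = 6.3 * W / R
Rc = 6.3 * 155 / 424
Rc = 976.5 / 424
Rc = 2.30 kN

2.30


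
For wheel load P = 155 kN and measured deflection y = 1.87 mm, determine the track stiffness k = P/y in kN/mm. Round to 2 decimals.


Track stiffness k = P / y
k = 155 / 1.87
k = 82.89 kN/mm

82.89


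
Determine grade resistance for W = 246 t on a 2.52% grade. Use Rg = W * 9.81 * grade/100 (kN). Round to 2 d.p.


Rg = W * 9.81 * grade / 100
Rg = 246 * 9.81 * 2.52 / 100
Rg = 2413.26 * 0.0252
Rg = 60.81 kN

60.81


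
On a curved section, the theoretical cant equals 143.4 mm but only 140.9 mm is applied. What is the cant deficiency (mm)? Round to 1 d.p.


Cant deficiency = equilibrium cant - actual cant
CD = 143.4 - 140.9
CD = 2.5 mm

2.5


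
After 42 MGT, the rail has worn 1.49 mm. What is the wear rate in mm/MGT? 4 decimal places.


Wear rate = total wear / cumulative tonnage
Rate = 1.49 / 42
Rate = 0.0355 mm/MGT

0.0355


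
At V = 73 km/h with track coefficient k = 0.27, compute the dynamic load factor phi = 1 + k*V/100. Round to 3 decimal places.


phi = 1 + k * V / 100
phi = 1 + 0.27 * 73 / 100
phi = 1 + 0.1971
phi = 1.197

1.197


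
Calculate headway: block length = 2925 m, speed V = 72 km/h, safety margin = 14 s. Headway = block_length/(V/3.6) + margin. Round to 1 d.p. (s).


V = 72 / 3.6 = 20.0 m/s
Block traversal time = 2925 / 20.0 = 146.25 s
Headway = 146.25 + 14
Headway = 160.3 s

160.3


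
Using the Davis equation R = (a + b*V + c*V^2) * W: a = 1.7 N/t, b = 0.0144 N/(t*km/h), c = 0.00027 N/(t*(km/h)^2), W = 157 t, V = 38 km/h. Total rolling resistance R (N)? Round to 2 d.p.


b*V = 0.0144 * 38 = 0.5472
c*V^2 = 0.00027 * 1444 = 0.38988
R_per_t = 1.7 + 0.5472 + 0.38988 = 2.63708 N/t
R_total = 2.63708 * 157 = 414.02 N

414.02


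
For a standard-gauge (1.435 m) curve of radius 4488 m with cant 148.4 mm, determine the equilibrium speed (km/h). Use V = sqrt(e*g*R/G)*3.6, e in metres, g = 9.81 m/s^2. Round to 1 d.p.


Convert cant: e = 148.4 mm = 0.1484 m
V_ms = sqrt(0.1484 * 9.81 * 4488 / 1.435)
V_ms = sqrt(4553.065054) = 67.4764 m/s
V = 67.4764 * 3.6 = 242.9 km/h

242.9


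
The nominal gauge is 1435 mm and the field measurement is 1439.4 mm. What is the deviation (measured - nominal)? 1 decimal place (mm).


Deviation = measured - nominal
Deviation = 1439.4 - 1435
Deviation = 4.4 mm

4.4


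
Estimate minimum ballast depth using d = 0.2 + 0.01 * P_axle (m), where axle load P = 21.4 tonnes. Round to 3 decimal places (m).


d = 0.2 + 0.01 * 21.4
d = 0.2 + 0.214
d = 0.414 m

0.414


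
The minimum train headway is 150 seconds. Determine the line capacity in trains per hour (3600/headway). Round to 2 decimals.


Capacity = 3600 / headway
Capacity = 3600 / 150
Capacity = 24.00 trains/hour

24.00


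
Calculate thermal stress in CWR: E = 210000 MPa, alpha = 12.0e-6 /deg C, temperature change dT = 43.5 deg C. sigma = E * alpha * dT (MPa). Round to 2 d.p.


sigma = E * alpha * dT
sigma = 210000 * 12.0e-6 * 43.5
sigma = 2.52 * 43.5
sigma = 109.62 MPa

109.62


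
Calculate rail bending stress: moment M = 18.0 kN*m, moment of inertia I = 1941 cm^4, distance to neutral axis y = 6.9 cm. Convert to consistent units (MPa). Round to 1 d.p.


Convert units:
M = 18.0 kN*m = 18000000 N*mm
y = 6.9 cm = 69 mm
I = 1941 cm^4 = 19410000 mm^4
sigma = 18000000 * 69 / 19410000
sigma = 64.0 MPa

64.0


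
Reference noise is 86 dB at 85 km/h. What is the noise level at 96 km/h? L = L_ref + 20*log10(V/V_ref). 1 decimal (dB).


V/V_ref = 96 / 85 = 1.129412
log10(1.129412) = 0.052852
20 * 0.052852 = 1.057
L = 86 + 1.057 = 87.1 dB

87.1
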